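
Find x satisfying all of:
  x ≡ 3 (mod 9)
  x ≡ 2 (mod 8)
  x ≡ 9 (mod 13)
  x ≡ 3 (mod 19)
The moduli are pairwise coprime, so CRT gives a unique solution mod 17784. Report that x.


Product of moduli M = 9 · 8 · 13 · 19 = 17784.
Merge one congruence at a time:
  Start: x ≡ 3 (mod 9).
  Combine with x ≡ 2 (mod 8); new modulus lcm = 72.
    Write x = 3 + 9·t and substitute into x ≡ 2 (mod 8): 9·t ≡ 2 − 3 = -1 (mod 8).
    Reduce coefficients mod 8: 1·t ≡ 7 (mod 8).
    So t ≡ 7 (mod 8).
    Then x = 3 + 9·7 = 66, valid modulo lcm(9, 8) = 72: x ≡ 66 (mod 72).
  Combine with x ≡ 9 (mod 13); new modulus lcm = 936.
    Write x = 66 + 72·t and substitute into x ≡ 9 (mod 13): 72·t ≡ 9 − 66 = -57 (mod 13).
    Reduce coefficients mod 13: 7·t ≡ 8 (mod 13).
    The inverse of 7 mod 13 is 2 (since 7·2 = 14 = 1·13 + 1), so t ≡ 2·8 = 16 ≡ 3 (mod 13).
    Then x = 66 + 72·3 = 282, valid modulo lcm(72, 13) = 936: x ≡ 282 (mod 936).
  Combine with x ≡ 3 (mod 19); new modulus lcm = 17784.
    Write x = 282 + 936·t and substitute into x ≡ 3 (mod 19): 936·t ≡ 3 − 282 = -279 (mod 19).
    Reduce coefficients mod 19: 5·t ≡ 6 (mod 19).
    The inverse of 5 mod 19 is 4 (since 5·4 = 20 = 1·19 + 1), so t ≡ 4·6 = 24 ≡ 5 (mod 19).
    Then x = 282 + 936·5 = 4962, valid modulo lcm(936, 19) = 17784: x ≡ 4962 (mod 17784).
Verify against each original: 4962 mod 9 = 3, 4962 mod 8 = 2, 4962 mod 13 = 9, 4962 mod 19 = 3.

x ≡ 4962 (mod 17784).


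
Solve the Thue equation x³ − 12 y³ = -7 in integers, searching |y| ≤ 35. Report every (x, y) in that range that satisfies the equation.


The equation is x³ - 12y³ = -7. For fixed y, x³ = 12·y³ − 7, so a solution requires the RHS to be a perfect cube.
Strategy: iterate y from -35 to 35, compute RHS = 12·y³ − 7, and check whether it is a (positive or negative) perfect cube.
Check small values of y:
  y = 0: RHS = -7 is not a perfect cube.
  y = 1: RHS = 5 is not a perfect cube.
  y = -1: RHS = -19 is not a perfect cube.
  y = 2: RHS = 89 is not a perfect cube.
  y = -2: RHS = -103 is not a perfect cube.
  y = 3: RHS = 317 is not a perfect cube.
  y = -3: RHS = -331 is not a perfect cube.
Continuing the search up to |y| = 35 finds no solutions either.
No (x, y) in the scanned range satisfies the equation.

No integer solutions with |y| ≤ 35.


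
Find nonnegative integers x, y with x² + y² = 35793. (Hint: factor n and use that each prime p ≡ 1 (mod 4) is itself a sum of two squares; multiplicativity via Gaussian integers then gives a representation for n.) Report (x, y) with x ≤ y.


Step 1: Factor n = 35793 = 3^2 · 41 · 97.
Step 2: Check the mod-4 condition on each prime factor: 3 ≡ 3 (mod 4), exponent 2 (must be even); 41 ≡ 1 (mod 4), exponent 1; 97 ≡ 1 (mod 4), exponent 1.
All primes ≡ 3 (mod 4) appear to even exponent (or don't appear), so by the two-squares theorem n IS expressible as a sum of two squares.
Step 3: Build a representation. Group n = k² · m with k = 3 and m = 41 · 97 = 3977 (a product of primes ≡ 1 (mod 4)); a representation of m scales to one of n via (k·x)² + (k·y)² = k²(x² + y²). Each prime p ≡ 1 (mod 4) is itself a sum of two squares; find a² by testing p − a² for a perfect square:
  41: 41 − 1² = 40, 41 − 2² = 37, 41 − 3² = 32, 41 − 4² = 25 = 5² ⇒ 41 = 4² + 5².
  97: 97 − 1² = 96, 97 − 2² = 93, 97 − 3² = 88, 97 − 4² = 81 = 9² ⇒ 97 = 4² + 9².
  Combine using the Brahmagupta–Fibonacci identity (a² + b²)(c² + d²) = (ac − bd)² + (ad + bc)² = (ac + bd)² + (ad − bc)²:
  41 · 97 = 3977: from (4² + 5²)(4² + 9²), take (4·4 − 5·9, 4·9 + 5·4) = (16 − 45, 36 + 20) = (-29, 56); dropping signs (only squares matter) gives (29, 56); check 29² + 56² = 841 + 3136 = 3977 ✓.
  Scale by k = 3: (3·29, 3·56) = (87, 168).
Step 4: Order so x ≤ y and verify: 87² + 168² = 7569 + 28224 = 35793 = n. ✓

n = 35793 = 87² + 168² (one valid representation with x ≤ y).


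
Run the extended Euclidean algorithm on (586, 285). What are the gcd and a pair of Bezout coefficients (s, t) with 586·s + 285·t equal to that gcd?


Euclidean algorithm on (586, 285) — divide until remainder is 0:
  586 = 2 · 285 + 16
  285 = 17 · 16 + 13
  16 = 1 · 13 + 3
  13 = 4 · 3 + 1
  3 = 3 · 1 + 0
gcd(586, 285) = 1.
Track Bezout coefficients alongside the remainders: start with r₀ = 586 = a·1 + b·0 (s = 1, t = 0) and r₁ = 285 = a·0 + b·1 (s = 0, t = 1); each new remainder r_{k+1} = r_{k-1} − q_k·r_k inherits s_{k+1} = s_{k-1} − q_k·s_k, t_{k+1} = t_{k-1} − q_k·t_k, so r_k = a·s_k + b·t_k at every step:
  q = 2: r = 16, s = 1 − 2·0 = 1, t = 0 − 2·1 = -2  (check: 586·1 + 285·(-2) = 16)
  q = 17: r = 13, s = 0 − 17·1 = -17, t = 1 − 17·(-2) = 35  (check: 586·(-17) + 285·35 = 13)
  q = 1: r = 3, s = 1 − 1·(-17) = 18, t = -2 − 1·35 = -37  (check: 586·18 + 285·(-37) = 3)
  q = 4: r = 1, s = -17 − 4·18 = -89, t = 35 − 4·(-37) = 183  (check: 586·(-89) + 285·183 = 1)
The row with r = 1 (the gcd) gives the Bezout coefficients s = -89, t = 183.
Result: 586 · (-89) + 285 · (183) = 1.

gcd(586, 285) = 1; s = -89, t = 183 (check: 586·(-89) + 285·183 = 1).


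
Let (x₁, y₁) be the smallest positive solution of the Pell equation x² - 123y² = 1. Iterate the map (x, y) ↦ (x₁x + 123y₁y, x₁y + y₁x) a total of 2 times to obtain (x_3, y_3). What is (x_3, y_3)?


Step 1: Find the fundamental solution (x₁, y₁) of x² - 123y² = 1.
  Expand √123 as a continued fraction. a₀ = ⌊√123⌋ = 11; iterate m_{k+1} = d_k·a_k − m_k, d_{k+1} = (123 − m_{k+1}²)/d_k, a_{k+1} = ⌊(a₀ + m_{k+1})/d_{k+1}⌋ (starting m₀ = 0, d₀ = 1), with convergents p_k = a_k·p_{k-1} + p_{k-2}, q_k = a_k·q_{k-1} + q_{k-2} (p₋₁ = 1, q₋₁ = 0):
  k = 0: a₀ = 11; p₀/q₀ = 11/1; p₀² − 123·q₀² = 121 − 123 = -2.
  k = 1: m = 11, d = 2, a = ⌊(11 + 11)/2⌋ = 11; p/q = (11·11 + 1)/(11·1 + 0) = 122/11; p² − 123·q² = 14884 − 14883 = 1.
  The first convergent with p² − 123·q² = 1 gives the fundamental solution (x₁, y₁) = (122, 11).
Step 2: Apply the recurrence (x_{n+1}, y_{n+1}) = (x₁x_n + 123y₁y_n, x₁y_n + y₁x_n) repeatedly.
  From (x_1, y_1) = (122, 11): x_2 = 122·122 + 123·11·11 = 29767; y_2 = 122·11 + 11·122 = 2684.
  From (x_2, y_2) = (29767, 2684): x_3 = 122·29767 + 123·11·2684 = 7263026; y_3 = 122·2684 + 11·29767 = 654885.
Step 3: Verify x_3² - 123·y_3² = 52751546676676 - 52751546676675 = 1 (should be 1). ✓

(x_1, y_1) = (122, 11); (x_3, y_3) = (7263026, 654885).


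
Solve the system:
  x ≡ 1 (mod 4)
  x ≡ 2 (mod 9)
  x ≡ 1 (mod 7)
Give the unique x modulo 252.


Moduli 4, 9, 7 are pairwise coprime; by CRT there is a unique solution modulo M = 4 · 9 · 7 = 252.
Solve pairwise, accumulating the modulus:
  Start with x ≡ 1 (mod 4).
  Combine with x ≡ 2 (mod 9): since gcd(4, 9) = 1, we get a unique residue mod 36.
    Write x = 1 + 4·t and substitute into x ≡ 2 (mod 9): 4·t ≡ 2 − 1 = 1 (mod 9).
    The inverse of 4 mod 9 is 7 (since 4·7 = 28 = 3·9 + 1), so t ≡ 7·1 = 7 ≡ 7 (mod 9).
    Then x = 1 + 4·7 = 29, valid modulo lcm(4, 9) = 36: x ≡ 29 (mod 36).
  Combine with x ≡ 1 (mod 7): since gcd(36, 7) = 1, we get a unique residue mod 252.
    Write x = 29 + 36·t and substitute into x ≡ 1 (mod 7): 36·t ≡ 1 − 29 = -28 (mod 7).
    Reduce coefficients mod 7: 1·t ≡ 0 (mod 7).
    So t ≡ 0 (mod 7).
    Then x = 29 + 36·0 = 29, valid modulo lcm(36, 7) = 252: x ≡ 29 (mod 252).
Verify: 29 mod 4 = 1 ✓, 29 mod 9 = 2 ✓, 29 mod 7 = 1 ✓.

x ≡ 29 (mod 252).


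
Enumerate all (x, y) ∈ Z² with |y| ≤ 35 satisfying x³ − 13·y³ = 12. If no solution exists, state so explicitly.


The equation is x³ - 13y³ = 12. For fixed y, x³ = 13·y³ + 12, so a solution requires the RHS to be a perfect cube.
Strategy: iterate y from -35 to 35, compute RHS = 13·y³ + 12, and check whether it is a (positive or negative) perfect cube.
Check small values of y:
  y = 0: RHS = 12 is not a perfect cube.
  y = 1: RHS = 25 is not a perfect cube.
  y = -1: RHS = -1 = (-1)³ ⇒ x = -1 works.
  y = 2: RHS = 116 is not a perfect cube.
  y = -2: RHS = -92 is not a perfect cube.
  y = 3: RHS = 363 is not a perfect cube.
  y = -3: RHS = -339 is not a perfect cube.
Continuing the search up to |y| = 35 finds no further solutions beyond those listed.
Collected solutions: (-1, -1).

Solutions (with |y| ≤ 35): (-1, -1).


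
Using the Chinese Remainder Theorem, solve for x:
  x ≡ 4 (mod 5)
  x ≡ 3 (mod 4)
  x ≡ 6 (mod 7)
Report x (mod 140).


Moduli 5, 4, 7 are pairwise coprime; by CRT there is a unique solution modulo M = 5 · 4 · 7 = 140.
Solve pairwise, accumulating the modulus:
  Start with x ≡ 4 (mod 5).
  Combine with x ≡ 3 (mod 4): since gcd(5, 4) = 1, we get a unique residue mod 20.
    Write x = 4 + 5·t and substitute into x ≡ 3 (mod 4): 5·t ≡ 3 − 4 = -1 (mod 4).
    Reduce coefficients mod 4: 1·t ≡ 3 (mod 4).
    So t ≡ 3 (mod 4).
    Then x = 4 + 5·3 = 19, valid modulo lcm(5, 4) = 20: x ≡ 19 (mod 20).
  Combine with x ≡ 6 (mod 7): since gcd(20, 7) = 1, we get a unique residue mod 140.
    Write x = 19 + 20·t and substitute into x ≡ 6 (mod 7): 20·t ≡ 6 − 19 = -13 (mod 7).
    Reduce coefficients mod 7: 6·t ≡ 1 (mod 7).
    The inverse of 6 mod 7 is 6 (since 6·6 = 36 = 5·7 + 1), so t ≡ 6·1 = 6 ≡ 6 (mod 7).
    Then x = 19 + 20·6 = 139, valid modulo lcm(20, 7) = 140: x ≡ 139 (mod 140).
Verify: 139 mod 5 = 4 ✓, 139 mod 4 = 3 ✓, 139 mod 7 = 6 ✓.

x ≡ 139 (mod 140).


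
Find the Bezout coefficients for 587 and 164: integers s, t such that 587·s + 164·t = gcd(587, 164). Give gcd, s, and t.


Euclidean algorithm on (587, 164) — divide until remainder is 0:
  587 = 3 · 164 + 95
  164 = 1 · 95 + 69
  95 = 1 · 69 + 26
  69 = 2 · 26 + 17
  26 = 1 · 17 + 9
  17 = 1 · 9 + 8
  9 = 1 · 8 + 1
  8 = 8 · 1 + 0
gcd(587, 164) = 1.
Track Bezout coefficients alongside the remainders: start with r₀ = 587 = a·1 + b·0 (s = 1, t = 0) and r₁ = 164 = a·0 + b·1 (s = 0, t = 1); each new remainder r_{k+1} = r_{k-1} − q_k·r_k inherits s_{k+1} = s_{k-1} − q_k·s_k, t_{k+1} = t_{k-1} − q_k·t_k, so r_k = a·s_k + b·t_k at every step:
  q = 3: r = 95, s = 1 − 3·0 = 1, t = 0 − 3·1 = -3  (check: 587·1 + 164·(-3) = 95)
  q = 1: r = 69, s = 0 − 1·1 = -1, t = 1 − 1·(-3) = 4  (check: 587·(-1) + 164·4 = 69)
  q = 1: r = 26, s = 1 − 1·(-1) = 2, t = -3 − 1·4 = -7  (check: 587·2 + 164·(-7) = 26)
  q = 2: r = 17, s = -1 − 2·2 = -5, t = 4 − 2·(-7) = 18  (check: 587·(-5) + 164·18 = 17)
  q = 1: r = 9, s = 2 − 1·(-5) = 7, t = -7 − 1·18 = -25  (check: 587·7 + 164·(-25) = 9)
  q = 1: r = 8, s = -5 − 1·7 = -12, t = 18 − 1·(-25) = 43  (check: 587·(-12) + 164·43 = 8)
  q = 1: r = 1, s = 7 − 1·(-12) = 19, t = -25 − 1·43 = -68  (check: 587·19 + 164·(-68) = 1)
The row with r = 1 (the gcd) gives the Bezout coefficients s = 19, t = -68.
Result: 587 · (19) + 164 · (-68) = 1.

gcd(587, 164) = 1; s = 19, t = -68 (check: 587·19 + 164·(-68) = 1).


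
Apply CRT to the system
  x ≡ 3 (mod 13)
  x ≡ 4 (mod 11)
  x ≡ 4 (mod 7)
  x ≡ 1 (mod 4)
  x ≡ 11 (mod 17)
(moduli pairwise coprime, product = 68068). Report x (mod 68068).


Product of moduli M = 13 · 11 · 7 · 4 · 17 = 68068.
Merge one congruence at a time:
  Start: x ≡ 3 (mod 13).
  Combine with x ≡ 4 (mod 11); new modulus lcm = 143.
    Write x = 3 + 13·t and substitute into x ≡ 4 (mod 11): 13·t ≡ 4 − 3 = 1 (mod 11).
    Reduce coefficients mod 11: 2·t ≡ 1 (mod 11).
    The inverse of 2 mod 11 is 6 (since 2·6 = 12 = 1·11 + 1), so t ≡ 6·1 = 6 ≡ 6 (mod 11).
    Then x = 3 + 13·6 = 81, valid modulo lcm(13, 11) = 143: x ≡ 81 (mod 143).
  Combine with x ≡ 4 (mod 7); new modulus lcm = 1001.
    Write x = 81 + 143·t and substitute into x ≡ 4 (mod 7): 143·t ≡ 4 − 81 = -77 (mod 7).
    Reduce coefficients mod 7: 3·t ≡ 0 (mod 7).
    The inverse of 3 mod 7 is 5 (since 3·5 = 15 = 2·7 + 1), so t ≡ 5·0 = 0 ≡ 0 (mod 7).
    Then x = 81 + 143·0 = 81, valid modulo lcm(143, 7) = 1001: x ≡ 81 (mod 1001).
  Combine with x ≡ 1 (mod 4); new modulus lcm = 4004.
    Write x = 81 + 1001·t and substitute into x ≡ 1 (mod 4): 1001·t ≡ 1 − 81 = -80 (mod 4).
    Reduce coefficients mod 4: 1·t ≡ 0 (mod 4).
    So t ≡ 0 (mod 4).
    Then x = 81 + 1001·0 = 81, valid modulo lcm(1001, 4) = 4004: x ≡ 81 (mod 4004).
  Combine with x ≡ 11 (mod 17); new modulus lcm = 68068.
    Write x = 81 + 4004·t and substitute into x ≡ 11 (mod 17): 4004·t ≡ 11 − 81 = -70 (mod 17).
    Reduce coefficients mod 17: 9·t ≡ 15 (mod 17).
    The inverse of 9 mod 17 is 2 (since 9·2 = 18 = 1·17 + 1), so t ≡ 2·15 = 30 ≡ 13 (mod 17).
    Then x = 81 + 4004·13 = 52133, valid modulo lcm(4004, 17) = 68068: x ≡ 52133 (mod 68068).
Verify against each original: 52133 mod 13 = 3, 52133 mod 11 = 4, 52133 mod 7 = 4, 52133 mod 4 = 1, 52133 mod 17 = 11.

x ≡ 52133 (mod 68068).


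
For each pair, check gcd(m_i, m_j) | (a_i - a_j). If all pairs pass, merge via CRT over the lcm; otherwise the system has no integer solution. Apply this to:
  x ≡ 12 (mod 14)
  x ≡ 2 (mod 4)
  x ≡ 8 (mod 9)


Moduli 14, 4, 9 are not pairwise coprime, so CRT works modulo lcm(m_i) when all pairwise compatibility conditions hold.
Pairwise compatibility: gcd(m_i, m_j) must divide a_i - a_j for every pair.
Merge one congruence at a time:
  Start: x ≡ 12 (mod 14).
  Combine with x ≡ 2 (mod 4): gcd(14, 4) = 2; 2 - 12 = -10, which IS divisible by 2, so compatible.
    Write x = 12 + 14·t and substitute into x ≡ 2 (mod 4): 14·t ≡ 2 − 12 = -10 (mod 4).
    Divide the congruence (and modulus) by g = 2: 7·t ≡ -5 (mod 2).
    Reduce coefficients mod 2: 1·t ≡ 1 (mod 2).
    So t ≡ 1 (mod 2).
    Then x = 12 + 14·1 = 26, valid modulo lcm(14, 4) = 28: x ≡ 26 (mod 28).
  Combine with x ≡ 8 (mod 9): gcd(28, 9) = 1; 8 - 26 = -18, which IS divisible by 1, so compatible.
    Write x = 26 + 28·t and substitute into x ≡ 8 (mod 9): 28·t ≡ 8 − 26 = -18 (mod 9).
    Reduce coefficients mod 9: 1·t ≡ 0 (mod 9).
    So t ≡ 0 (mod 9).
    Then x = 26 + 28·0 = 26, valid modulo lcm(28, 9) = 252: x ≡ 26 (mod 252).
Verify: 26 mod 14 = 12, 26 mod 4 = 2, 26 mod 9 = 8.

x ≡ 26 (mod 252).


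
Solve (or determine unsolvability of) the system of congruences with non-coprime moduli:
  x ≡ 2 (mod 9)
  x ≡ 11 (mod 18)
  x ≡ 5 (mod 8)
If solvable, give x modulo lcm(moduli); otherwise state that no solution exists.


Moduli 9, 18, 8 are not pairwise coprime, so CRT works modulo lcm(m_i) when all pairwise compatibility conditions hold.
Pairwise compatibility: gcd(m_i, m_j) must divide a_i - a_j for every pair.
Merge one congruence at a time:
  Start: x ≡ 2 (mod 9).
  Combine with x ≡ 11 (mod 18): gcd(9, 18) = 9; 11 - 2 = 9, which IS divisible by 9, so compatible.
    Write x = 2 + 9·t and substitute into x ≡ 11 (mod 18): 9·t ≡ 11 − 2 = 9 (mod 18).
    Divide the congruence (and modulus) by g = 9: 1·t ≡ 1 (mod 2).
    So t ≡ 1 (mod 2).
    Then x = 2 + 9·1 = 11, valid modulo lcm(9, 18) = 18: x ≡ 11 (mod 18).
  Combine with x ≡ 5 (mod 8): gcd(18, 8) = 2; 5 - 11 = -6, which IS divisible by 2, so compatible.
    Write x = 11 + 18·t and substitute into x ≡ 5 (mod 8): 18·t ≡ 5 − 11 = -6 (mod 8).
    Divide the congruence (and modulus) by g = 2: 9·t ≡ -3 (mod 4).
    Reduce coefficients mod 4: 1·t ≡ 1 (mod 4).
    So t ≡ 1 (mod 4).
    Then x = 11 + 18·1 = 29, valid modulo lcm(18, 8) = 72: x ≡ 29 (mod 72).
Verify: 29 mod 9 = 2, 29 mod 18 = 11, 29 mod 8 = 5.

x ≡ 29 (mod 72).


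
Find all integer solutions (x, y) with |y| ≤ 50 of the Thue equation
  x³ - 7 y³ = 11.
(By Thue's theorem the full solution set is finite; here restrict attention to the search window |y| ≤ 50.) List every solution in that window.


The equation is x³ - 7y³ = 11. For fixed y, x³ = 7·y³ + 11, so a solution requires the RHS to be a perfect cube.
Strategy: iterate y from -50 to 50, compute RHS = 7·y³ + 11, and check whether it is a (positive or negative) perfect cube.
Check small values of y:
  y = 0: RHS = 11 is not a perfect cube.
  y = 1: RHS = 18 is not a perfect cube.
  y = -1: RHS = 4 is not a perfect cube.
  y = 2: RHS = 67 is not a perfect cube.
  y = -2: RHS = -45 is not a perfect cube.
  y = 3: RHS = 200 is not a perfect cube.
  y = -3: RHS = -178 is not a perfect cube.
Continuing the search up to |y| = 50 finds no solutions either.
No (x, y) in the scanned range satisfies the equation.

No integer solutions with |y| ≤ 50.


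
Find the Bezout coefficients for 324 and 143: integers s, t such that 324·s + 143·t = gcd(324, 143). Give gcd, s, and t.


Euclidean algorithm on (324, 143) — divide until remainder is 0:
  324 = 2 · 143 + 38
  143 = 3 · 38 + 29
  38 = 1 · 29 + 9
  29 = 3 · 9 + 2
  9 = 4 · 2 + 1
  2 = 2 · 1 + 0
gcd(324, 143) = 1.
Track Bezout coefficients alongside the remainders: start with r₀ = 324 = a·1 + b·0 (s = 1, t = 0) and r₁ = 143 = a·0 + b·1 (s = 0, t = 1); each new remainder r_{k+1} = r_{k-1} − q_k·r_k inherits s_{k+1} = s_{k-1} − q_k·s_k, t_{k+1} = t_{k-1} − q_k·t_k, so r_k = a·s_k + b·t_k at every step:
  q = 2: r = 38, s = 1 − 2·0 = 1, t = 0 − 2·1 = -2  (check: 324·1 + 143·(-2) = 38)
  q = 3: r = 29, s = 0 − 3·1 = -3, t = 1 − 3·(-2) = 7  (check: 324·(-3) + 143·7 = 29)
  q = 1: r = 9, s = 1 − 1·(-3) = 4, t = -2 − 1·7 = -9  (check: 324·4 + 143·(-9) = 9)
  q = 3: r = 2, s = -3 − 3·4 = -15, t = 7 − 3·(-9) = 34  (check: 324·(-15) + 143·34 = 2)
  q = 4: r = 1, s = 4 − 4·(-15) = 64, t = -9 − 4·34 = -145  (check: 324·64 + 143·(-145) = 1)
The row with r = 1 (the gcd) gives the Bezout coefficients s = 64, t = -145.
Result: 324 · (64) + 143 · (-145) = 1.

gcd(324, 143) = 1; s = 64, t = -145 (check: 324·64 + 143·(-145) = 1).


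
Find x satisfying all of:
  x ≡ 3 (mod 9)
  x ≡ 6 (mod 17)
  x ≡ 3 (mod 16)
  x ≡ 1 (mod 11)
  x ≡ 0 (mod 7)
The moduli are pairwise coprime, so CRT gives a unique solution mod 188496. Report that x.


Product of moduli M = 9 · 17 · 16 · 11 · 7 = 188496.
Merge one congruence at a time:
  Start: x ≡ 3 (mod 9).
  Combine with x ≡ 6 (mod 17); new modulus lcm = 153.
    Write x = 3 + 9·t and substitute into x ≡ 6 (mod 17): 9·t ≡ 6 − 3 = 3 (mod 17).
    The inverse of 9 mod 17 is 2 (since 9·2 = 18 = 1·17 + 1), so t ≡ 2·3 = 6 ≡ 6 (mod 17).
    Then x = 3 + 9·6 = 57, valid modulo lcm(9, 17) = 153: x ≡ 57 (mod 153).
  Combine with x ≡ 3 (mod 16); new modulus lcm = 2448.
    Write x = 57 + 153·t and substitute into x ≡ 3 (mod 16): 153·t ≡ 3 − 57 = -54 (mod 16).
    Reduce coefficients mod 16: 9·t ≡ 10 (mod 16).
    The inverse of 9 mod 16 is 9 (since 9·9 = 81 = 5·16 + 1), so t ≡ 9·10 = 90 ≡ 10 (mod 16).
    Then x = 57 + 153·10 = 1587, valid modulo lcm(153, 16) = 2448: x ≡ 1587 (mod 2448).
  Combine with x ≡ 1 (mod 11); new modulus lcm = 26928.
    Write x = 1587 + 2448·t and substitute into x ≡ 1 (mod 11): 2448·t ≡ 1 − 1587 = -1586 (mod 11).
    Reduce coefficients mod 11: 6·t ≡ 9 (mod 11).
    The inverse of 6 mod 11 is 2 (since 6·2 = 12 = 1·11 + 1), so t ≡ 2·9 = 18 ≡ 7 (mod 11).
    Then x = 1587 + 2448·7 = 18723, valid modulo lcm(2448, 11) = 26928: x ≡ 18723 (mod 26928).
  Combine with x ≡ 0 (mod 7); new modulus lcm = 188496.
    Write x = 18723 + 26928·t and substitute into x ≡ 0 (mod 7): 26928·t ≡ 0 − 18723 = -18723 (mod 7).
    Reduce coefficients mod 7: 6·t ≡ 2 (mod 7).
    The inverse of 6 mod 7 is 6 (since 6·6 = 36 = 5·7 + 1), so t ≡ 6·2 = 12 ≡ 5 (mod 7).
    Then x = 18723 + 26928·5 = 153363, valid modulo lcm(26928, 7) = 188496: x ≡ 153363 (mod 188496).
Verify against each original: 153363 mod 9 = 3, 153363 mod 17 = 6, 153363 mod 16 = 3, 153363 mod 11 = 1, 153363 mod 7 = 0.

x ≡ 153363 (mod 188496).


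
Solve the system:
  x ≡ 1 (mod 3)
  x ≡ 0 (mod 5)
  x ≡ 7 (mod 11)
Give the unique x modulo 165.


Moduli 3, 5, 11 are pairwise coprime; by CRT there is a unique solution modulo M = 3 · 5 · 11 = 165.
Solve pairwise, accumulating the modulus:
  Start with x ≡ 1 (mod 3).
  Combine with x ≡ 0 (mod 5): since gcd(3, 5) = 1, we get a unique residue mod 15.
    Write x = 1 + 3·t and substitute into x ≡ 0 (mod 5): 3·t ≡ 0 − 1 = -1 (mod 5).
    Reduce coefficients mod 5: 3·t ≡ 4 (mod 5).
    The inverse of 3 mod 5 is 2 (since 3·2 = 6 = 1·5 + 1), so t ≡ 2·4 = 8 ≡ 3 (mod 5).
    Then x = 1 + 3·3 = 10, valid modulo lcm(3, 5) = 15: x ≡ 10 (mod 15).
  Combine with x ≡ 7 (mod 11): since gcd(15, 11) = 1, we get a unique residue mod 165.
    Write x = 10 + 15·t and substitute into x ≡ 7 (mod 11): 15·t ≡ 7 − 10 = -3 (mod 11).
    Reduce coefficients mod 11: 4·t ≡ 8 (mod 11).
    The inverse of 4 mod 11 is 3 (since 4·3 = 12 = 1·11 + 1), so t ≡ 3·8 = 24 ≡ 2 (mod 11).
    Then x = 10 + 15·2 = 40, valid modulo lcm(15, 11) = 165: x ≡ 40 (mod 165).
Verify: 40 mod 3 = 1 ✓, 40 mod 5 = 0 ✓, 40 mod 11 = 7 ✓.

x ≡ 40 (mod 165).


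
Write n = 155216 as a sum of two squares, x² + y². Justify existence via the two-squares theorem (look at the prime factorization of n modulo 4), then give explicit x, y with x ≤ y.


Step 1: Factor n = 155216 = 2^4 · 89 · 109.
Step 2: Check the mod-4 condition on each prime factor: 2 = 2 (special); 89 ≡ 1 (mod 4), exponent 1; 109 ≡ 1 (mod 4), exponent 1.
All primes ≡ 3 (mod 4) appear to even exponent (or don't appear), so by the two-squares theorem n IS expressible as a sum of two squares.
Step 3: Build a representation. Group n = k² · m with k = 4 and m = 89 · 109 = 9701 (a product of primes ≡ 1 (mod 4)); a representation of m scales to one of n via (k·x)² + (k·y)² = k²(x² + y²). Each prime p ≡ 1 (mod 4) is itself a sum of two squares; find a² by testing p − a² for a perfect square:
  89: 89 − 1² = 88, 89 − 2² = 85, 89 − 3² = 80, 89 − 4² = 73, 89 − 5² = 64 = 8² ⇒ 89 = 5² + 8².
  109: 109 − 1² = 108, 109 − 2² = 105, 109 − 3² = 100 = 10² ⇒ 109 = 3² + 10².
  Combine using the Brahmagupta–Fibonacci identity (a² + b²)(c² + d²) = (ac − bd)² + (ad + bc)² = (ac + bd)² + (ad − bc)²:
  89 · 109 = 9701: from (5² + 8²)(3² + 10²), take (5·3 − 8·10, 5·10 + 8·3) = (15 − 80, 50 + 24) = (-65, 74); dropping signs (only squares matter) gives (65, 74); check 65² + 74² = 4225 + 5476 = 9701 ✓.
  Scale by k = 4: (4·65, 4·74) = (260, 296).
Step 4: Order so x ≤ y and verify: 260² + 296² = 67600 + 87616 = 155216 = n. ✓

n = 155216 = 260² + 296² (one valid representation with x ≤ y).


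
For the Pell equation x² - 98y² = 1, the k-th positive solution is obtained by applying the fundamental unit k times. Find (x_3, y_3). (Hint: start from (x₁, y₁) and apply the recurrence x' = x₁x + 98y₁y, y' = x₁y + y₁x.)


Step 1: Find the fundamental solution (x₁, y₁) of x² - 98y² = 1.
  Expand √98 as a continued fraction. a₀ = ⌊√98⌋ = 9; iterate m_{k+1} = d_k·a_k − m_k, d_{k+1} = (98 − m_{k+1}²)/d_k, a_{k+1} = ⌊(a₀ + m_{k+1})/d_{k+1}⌋ (starting m₀ = 0, d₀ = 1), with convergents p_k = a_k·p_{k-1} + p_{k-2}, q_k = a_k·q_{k-1} + q_{k-2} (p₋₁ = 1, q₋₁ = 0):
  k = 0: a₀ = 9; p₀/q₀ = 9/1; p₀² − 98·q₀² = 81 − 98 = -17.
  k = 1: m = 9, d = 17, a = ⌊(9 + 9)/17⌋ = 1; p/q = (1·9 + 1)/(1·1 + 0) = 10/1; p² − 98·q² = 100 − 98 = 2.
  k = 2: m = 8, d = 2, a = ⌊(9 + 8)/2⌋ = 8; p/q = (8·10 + 9)/(8·1 + 1) = 89/9; p² − 98·q² = 7921 − 7938 = -17.
  k = 3: m = 8, d = 17, a = ⌊(9 + 8)/17⌋ = 1; p/q = (1·89 + 10)/(1·9 + 1) = 99/10; p² − 98·q² = 9801 − 9800 = 1.
  The first convergent with p² − 98·q² = 1 gives the fundamental solution (x₁, y₁) = (99, 10).
Step 2: Apply the recurrence (x_{n+1}, y_{n+1}) = (x₁x_n + 98y₁y_n, x₁y_n + y₁x_n) repeatedly.
  From (x_1, y_1) = (99, 10): x_2 = 99·99 + 98·10·10 = 19601; y_2 = 99·10 + 10·99 = 1980.
  From (x_2, y_2) = (19601, 1980): x_3 = 99·19601 + 98·10·1980 = 3880899; y_3 = 99·1980 + 10·19601 = 392030.
Step 3: Verify x_3² - 98·y_3² = 15061377048201 - 15061377048200 = 1 (should be 1). ✓

(x_1, y_1) = (99, 10); (x_3, y_3) = (3880899, 392030).


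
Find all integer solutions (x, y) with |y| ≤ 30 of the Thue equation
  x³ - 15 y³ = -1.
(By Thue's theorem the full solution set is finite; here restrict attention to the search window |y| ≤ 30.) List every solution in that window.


The equation is x³ - 15y³ = -1. For fixed y, x³ = 15·y³ − 1, so a solution requires the RHS to be a perfect cube.
Strategy: iterate y from -30 to 30, compute RHS = 15·y³ − 1, and check whether it is a (positive or negative) perfect cube.
Check small values of y:
  y = 0: RHS = -1 = (-1)³ ⇒ x = -1 works.
  y = 1: RHS = 14 is not a perfect cube.
  y = -1: RHS = -16 is not a perfect cube.
  y = 2: RHS = 119 is not a perfect cube.
  y = -2: RHS = -121 is not a perfect cube.
  y = 3: RHS = 404 is not a perfect cube.
  y = -3: RHS = -406 is not a perfect cube.
Continuing the search up to |y| = 30 finds no further solutions beyond those listed.
Collected solutions: (-1, 0).

Solutions (with |y| ≤ 30): (-1, 0).


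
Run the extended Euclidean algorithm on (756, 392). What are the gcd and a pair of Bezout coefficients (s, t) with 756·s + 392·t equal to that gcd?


Euclidean algorithm on (756, 392) — divide until remainder is 0:
  756 = 1 · 392 + 364
  392 = 1 · 364 + 28
  364 = 13 · 28 + 0
gcd(756, 392) = 28.
Track Bezout coefficients alongside the remainders: start with r₀ = 756 = a·1 + b·0 (s = 1, t = 0) and r₁ = 392 = a·0 + b·1 (s = 0, t = 1); each new remainder r_{k+1} = r_{k-1} − q_k·r_k inherits s_{k+1} = s_{k-1} − q_k·s_k, t_{k+1} = t_{k-1} − q_k·t_k, so r_k = a·s_k + b·t_k at every step:
  q = 1: r = 364, s = 1 − 1·0 = 1, t = 0 − 1·1 = -1  (check: 756·1 + 392·(-1) = 364)
  q = 1: r = 28, s = 0 − 1·1 = -1, t = 1 − 1·(-1) = 2  (check: 756·(-1) + 392·2 = 28)
The row with r = 28 (the gcd) gives the Bezout coefficients s = -1, t = 2.
Result: 756 · (-1) + 392 · (2) = 28.

gcd(756, 392) = 28; s = -1, t = 2 (check: 756·(-1) + 392·2 = 28).


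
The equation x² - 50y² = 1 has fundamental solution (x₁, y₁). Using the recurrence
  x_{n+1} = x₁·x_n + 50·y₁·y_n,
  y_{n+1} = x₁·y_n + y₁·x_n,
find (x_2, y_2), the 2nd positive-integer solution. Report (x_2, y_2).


Step 1: Find the fundamental solution (x₁, y₁) of x² - 50y² = 1.
  Expand √50 as a continued fraction. a₀ = ⌊√50⌋ = 7; iterate m_{k+1} = d_k·a_k − m_k, d_{k+1} = (50 − m_{k+1}²)/d_k, a_{k+1} = ⌊(a₀ + m_{k+1})/d_{k+1}⌋ (starting m₀ = 0, d₀ = 1), with convergents p_k = a_k·p_{k-1} + p_{k-2}, q_k = a_k·q_{k-1} + q_{k-2} (p₋₁ = 1, q₋₁ = 0):
  k = 0: a₀ = 7; p₀/q₀ = 7/1; p₀² − 50·q₀² = 49 − 50 = -1.
  k = 1: m = 7, d = 1, a = ⌊(7 + 7)/1⌋ = 14; p/q = (14·7 + 1)/(14·1 + 0) = 99/14; p² − 50·q² = 9801 − 9800 = 1.
  The first convergent with p² − 50·q² = 1 gives the fundamental solution (x₁, y₁) = (99, 14).
Step 2: Apply the recurrence (x_{n+1}, y_{n+1}) = (x₁x_n + 50y₁y_n, x₁y_n + y₁x_n) repeatedly.
  From (x_1, y_1) = (99, 14): x_2 = 99·99 + 50·14·14 = 19601; y_2 = 99·14 + 14·99 = 2772.
Step 3: Verify x_2² - 50·y_2² = 384199201 - 384199200 = 1 (should be 1). ✓

(x_1, y_1) = (99, 14); (x_2, y_2) = (19601, 2772).


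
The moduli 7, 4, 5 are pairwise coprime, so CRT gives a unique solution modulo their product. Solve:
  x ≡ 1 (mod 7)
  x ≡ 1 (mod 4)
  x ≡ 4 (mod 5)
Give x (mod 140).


Moduli 7, 4, 5 are pairwise coprime; by CRT there is a unique solution modulo M = 7 · 4 · 5 = 140.
Solve pairwise, accumulating the modulus:
  Start with x ≡ 1 (mod 7).
  Combine with x ≡ 1 (mod 4): since gcd(7, 4) = 1, we get a unique residue mod 28.
    Write x = 1 + 7·t and substitute into x ≡ 1 (mod 4): 7·t ≡ 1 − 1 = 0 (mod 4).
    Reduce coefficients mod 4: 3·t ≡ 0 (mod 4).
    The inverse of 3 mod 4 is 3 (since 3·3 = 9 = 2·4 + 1), so t ≡ 3·0 = 0 ≡ 0 (mod 4).
    Then x = 1 + 7·0 = 1, valid modulo lcm(7, 4) = 28: x ≡ 1 (mod 28).
  Combine with x ≡ 4 (mod 5): since gcd(28, 5) = 1, we get a unique residue mod 140.
    Write x = 1 + 28·t and substitute into x ≡ 4 (mod 5): 28·t ≡ 4 − 1 = 3 (mod 5).
    Reduce coefficients mod 5: 3·t ≡ 3 (mod 5).
    The inverse of 3 mod 5 is 2 (since 3·2 = 6 = 1·5 + 1), so t ≡ 2·3 = 6 ≡ 1 (mod 5).
    Then x = 1 + 28·1 = 29, valid modulo lcm(28, 5) = 140: x ≡ 29 (mod 140).
Verify: 29 mod 7 = 1 ✓, 29 mod 4 = 1 ✓, 29 mod 5 = 4 ✓.

x ≡ 29 (mod 140).


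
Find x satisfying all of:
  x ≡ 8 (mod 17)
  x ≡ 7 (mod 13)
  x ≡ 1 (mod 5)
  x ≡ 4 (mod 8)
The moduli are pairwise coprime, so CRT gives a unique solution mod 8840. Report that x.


Product of moduli M = 17 · 13 · 5 · 8 = 8840.
Merge one congruence at a time:
  Start: x ≡ 8 (mod 17).
  Combine with x ≡ 7 (mod 13); new modulus lcm = 221.
    Write x = 8 + 17·t and substitute into x ≡ 7 (mod 13): 17·t ≡ 7 − 8 = -1 (mod 13).
    Reduce coefficients mod 13: 4·t ≡ 12 (mod 13).
    The inverse of 4 mod 13 is 10 (since 4·10 = 40 = 3·13 + 1), so t ≡ 10·12 = 120 ≡ 3 (mod 13).
    Then x = 8 + 17·3 = 59, valid modulo lcm(17, 13) = 221: x ≡ 59 (mod 221).
  Combine with x ≡ 1 (mod 5); new modulus lcm = 1105.
    Write x = 59 + 221·t and substitute into x ≡ 1 (mod 5): 221·t ≡ 1 − 59 = -58 (mod 5).
    Reduce coefficients mod 5: 1·t ≡ 2 (mod 5).
    So t ≡ 2 (mod 5).
    Then x = 59 + 221·2 = 501, valid modulo lcm(221, 5) = 1105: x ≡ 501 (mod 1105).
  Combine with x ≡ 4 (mod 8); new modulus lcm = 8840.
    Write x = 501 + 1105·t and substitute into x ≡ 4 (mod 8): 1105·t ≡ 4 − 501 = -497 (mod 8).
    Reduce coefficients mod 8: 1·t ≡ 7 (mod 8).
    So t ≡ 7 (mod 8).
    Then x = 501 + 1105·7 = 8236, valid modulo lcm(1105, 8) = 8840: x ≡ 8236 (mod 8840).
Verify against each original: 8236 mod 17 = 8, 8236 mod 13 = 7, 8236 mod 5 = 1, 8236 mod 8 = 4.

x ≡ 8236 (mod 8840).


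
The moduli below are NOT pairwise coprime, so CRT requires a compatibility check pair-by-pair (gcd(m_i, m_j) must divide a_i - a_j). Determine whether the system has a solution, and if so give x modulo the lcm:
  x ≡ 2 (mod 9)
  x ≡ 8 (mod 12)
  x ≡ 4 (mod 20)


Moduli 9, 12, 20 are not pairwise coprime, so CRT works modulo lcm(m_i) when all pairwise compatibility conditions hold.
Pairwise compatibility: gcd(m_i, m_j) must divide a_i - a_j for every pair.
Merge one congruence at a time:
  Start: x ≡ 2 (mod 9).
  Combine with x ≡ 8 (mod 12): gcd(9, 12) = 3; 8 - 2 = 6, which IS divisible by 3, so compatible.
    Write x = 2 + 9·t and substitute into x ≡ 8 (mod 12): 9·t ≡ 8 − 2 = 6 (mod 12).
    Divide the congruence (and modulus) by g = 3: 3·t ≡ 2 (mod 4).
    The inverse of 3 mod 4 is 3 (since 3·3 = 9 = 2·4 + 1), so t ≡ 3·2 = 6 ≡ 2 (mod 4).
    Then x = 2 + 9·2 = 20, valid modulo lcm(9, 12) = 36: x ≡ 20 (mod 36).
  Combine with x ≡ 4 (mod 20): gcd(36, 20) = 4; 4 - 20 = -16, which IS divisible by 4, so compatible.
    Write x = 20 + 36·t and substitute into x ≡ 4 (mod 20): 36·t ≡ 4 − 20 = -16 (mod 20).
    Divide the congruence (and modulus) by g = 4: 9·t ≡ -4 (mod 5).
    Reduce coefficients mod 5: 4·t ≡ 1 (mod 5).
    The inverse of 4 mod 5 is 4 (since 4·4 = 16 = 3·5 + 1), so t ≡ 4·1 = 4 ≡ 4 (mod 5).
    Then x = 20 + 36·4 = 164, valid modulo lcm(36, 20) = 180: x ≡ 164 (mod 180).
Verify: 164 mod 9 = 2, 164 mod 12 = 8, 164 mod 20 = 4.

x ≡ 164 (mod 180).


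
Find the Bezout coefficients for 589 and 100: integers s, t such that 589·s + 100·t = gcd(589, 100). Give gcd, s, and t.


Euclidean algorithm on (589, 100) — divide until remainder is 0:
  589 = 5 · 100 + 89
  100 = 1 · 89 + 11
  89 = 8 · 11 + 1
  11 = 11 · 1 + 0
gcd(589, 100) = 1.
Track Bezout coefficients alongside the remainders: start with r₀ = 589 = a·1 + b·0 (s = 1, t = 0) and r₁ = 100 = a·0 + b·1 (s = 0, t = 1); each new remainder r_{k+1} = r_{k-1} − q_k·r_k inherits s_{k+1} = s_{k-1} − q_k·s_k, t_{k+1} = t_{k-1} − q_k·t_k, so r_k = a·s_k + b·t_k at every step:
  q = 5: r = 89, s = 1 − 5·0 = 1, t = 0 − 5·1 = -5  (check: 589·1 + 100·(-5) = 89)
  q = 1: r = 11, s = 0 − 1·1 = -1, t = 1 − 1·(-5) = 6  (check: 589·(-1) + 100·6 = 11)
  q = 8: r = 1, s = 1 − 8·(-1) = 9, t = -5 − 8·6 = -53  (check: 589·9 + 100·(-53) = 1)
The row with r = 1 (the gcd) gives the Bezout coefficients s = 9, t = -53.
Result: 589 · (9) + 100 · (-53) = 1.

gcd(589, 100) = 1; s = 9, t = -53 (check: 589·9 + 100·(-53) = 1).


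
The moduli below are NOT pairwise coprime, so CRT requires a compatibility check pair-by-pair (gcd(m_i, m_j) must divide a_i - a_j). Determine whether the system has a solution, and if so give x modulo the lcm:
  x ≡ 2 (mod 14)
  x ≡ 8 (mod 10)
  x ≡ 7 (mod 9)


Moduli 14, 10, 9 are not pairwise coprime, so CRT works modulo lcm(m_i) when all pairwise compatibility conditions hold.
Pairwise compatibility: gcd(m_i, m_j) must divide a_i - a_j for every pair.
Merge one congruence at a time:
  Start: x ≡ 2 (mod 14).
  Combine with x ≡ 8 (mod 10): gcd(14, 10) = 2; 8 - 2 = 6, which IS divisible by 2, so compatible.
    Write x = 2 + 14·t and substitute into x ≡ 8 (mod 10): 14·t ≡ 8 − 2 = 6 (mod 10).
    Divide the congruence (and modulus) by g = 2: 7·t ≡ 3 (mod 5).
    Reduce coefficients mod 5: 2·t ≡ 3 (mod 5).
    The inverse of 2 mod 5 is 3 (since 2·3 = 6 = 1·5 + 1), so t ≡ 3·3 = 9 ≡ 4 (mod 5).
    Then x = 2 + 14·4 = 58, valid modulo lcm(14, 10) = 70: x ≡ 58 (mod 70).
  Combine with x ≡ 7 (mod 9): gcd(70, 9) = 1; 7 - 58 = -51, which IS divisible by 1, so compatible.
    Write x = 58 + 70·t and substitute into x ≡ 7 (mod 9): 70·t ≡ 7 − 58 = -51 (mod 9).
    Reduce coefficients mod 9: 7·t ≡ 3 (mod 9).
    The inverse of 7 mod 9 is 4 (since 7·4 = 28 = 3·9 + 1), so t ≡ 4·3 = 12 ≡ 3 (mod 9).
    Then x = 58 + 70·3 = 268, valid modulo lcm(70, 9) = 630: x ≡ 268 (mod 630).
Verify: 268 mod 14 = 2, 268 mod 10 = 8, 268 mod 9 = 7.

x ≡ 268 (mod 630).


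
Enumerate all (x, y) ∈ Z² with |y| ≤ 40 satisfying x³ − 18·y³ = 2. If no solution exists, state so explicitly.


The equation is x³ - 18y³ = 2. For fixed y, x³ = 18·y³ + 2, so a solution requires the RHS to be a perfect cube.
Strategy: iterate y from -40 to 40, compute RHS = 18·y³ + 2, and check whether it is a (positive or negative) perfect cube.
Check small values of y:
  y = 0: RHS = 2 is not a perfect cube.
  y = 1: RHS = 20 is not a perfect cube.
  y = -1: RHS = -16 is not a perfect cube.
  y = 2: RHS = 146 is not a perfect cube.
  y = -2: RHS = -142 is not a perfect cube.
  y = 3: RHS = 488 is not a perfect cube.
  y = -3: RHS = -484 is not a perfect cube.
Continuing the search up to |y| = 40 finds no solutions either.
No (x, y) in the scanned range satisfies the equation.

No integer solutions with |y| ≤ 40.


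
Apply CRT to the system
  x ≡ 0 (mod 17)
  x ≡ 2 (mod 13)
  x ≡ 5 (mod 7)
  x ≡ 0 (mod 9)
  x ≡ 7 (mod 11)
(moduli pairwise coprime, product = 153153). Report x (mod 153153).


Product of moduli M = 17 · 13 · 7 · 9 · 11 = 153153.
Merge one congruence at a time:
  Start: x ≡ 0 (mod 17).
  Combine with x ≡ 2 (mod 13); new modulus lcm = 221.
    Write x = 0 + 17·t and substitute into x ≡ 2 (mod 13): 17·t ≡ 2 − 0 = 2 (mod 13).
    Reduce coefficients mod 13: 4·t ≡ 2 (mod 13).
    The inverse of 4 mod 13 is 10 (since 4·10 = 40 = 3·13 + 1), so t ≡ 10·2 = 20 ≡ 7 (mod 13).
    Then x = 0 + 17·7 = 119, valid modulo lcm(17, 13) = 221: x ≡ 119 (mod 221).
  Combine with x ≡ 5 (mod 7); new modulus lcm = 1547.
    Write x = 119 + 221·t and substitute into x ≡ 5 (mod 7): 221·t ≡ 5 − 119 = -114 (mod 7).
    Reduce coefficients mod 7: 4·t ≡ 5 (mod 7).
    The inverse of 4 mod 7 is 2 (since 4·2 = 8 = 1·7 + 1), so t ≡ 2·5 = 10 ≡ 3 (mod 7).
    Then x = 119 + 221·3 = 782, valid modulo lcm(221, 7) = 1547: x ≡ 782 (mod 1547).
  Combine with x ≡ 0 (mod 9); new modulus lcm = 13923.
    Write x = 782 + 1547·t and substitute into x ≡ 0 (mod 9): 1547·t ≡ 0 − 782 = -782 (mod 9).
    Reduce coefficients mod 9: 8·t ≡ 1 (mod 9).
    The inverse of 8 mod 9 is 8 (since 8·8 = 64 = 7·9 + 1), so t ≡ 8·1 = 8 ≡ 8 (mod 9).
    Then x = 782 + 1547·8 = 13158, valid modulo lcm(1547, 9) = 13923: x ≡ 13158 (mod 13923).
  Combine with x ≡ 7 (mod 11); new modulus lcm = 153153.
    Write x = 13158 + 13923·t and substitute into x ≡ 7 (mod 11): 13923·t ≡ 7 − 13158 = -13151 (mod 11).
    Reduce coefficients mod 11: 8·t ≡ 5 (mod 11).
    The inverse of 8 mod 11 is 7 (since 8·7 = 56 = 5·11 + 1), so t ≡ 7·5 = 35 ≡ 2 (mod 11).
    Then x = 13158 + 13923·2 = 41004, valid modulo lcm(13923, 11) = 153153: x ≡ 41004 (mod 153153).
Verify against each original: 41004 mod 17 = 0, 41004 mod 13 = 2, 41004 mod 7 = 5, 41004 mod 9 = 0, 41004 mod 11 = 7.

x ≡ 41004 (mod 153153).


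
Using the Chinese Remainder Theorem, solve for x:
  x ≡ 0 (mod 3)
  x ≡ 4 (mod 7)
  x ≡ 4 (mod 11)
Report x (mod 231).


Moduli 3, 7, 11 are pairwise coprime; by CRT there is a unique solution modulo M = 3 · 7 · 11 = 231.
Solve pairwise, accumulating the modulus:
  Start with x ≡ 0 (mod 3).
  Combine with x ≡ 4 (mod 7): since gcd(3, 7) = 1, we get a unique residue mod 21.
    Write x = 0 + 3·t and substitute into x ≡ 4 (mod 7): 3·t ≡ 4 − 0 = 4 (mod 7).
    The inverse of 3 mod 7 is 5 (since 3·5 = 15 = 2·7 + 1), so t ≡ 5·4 = 20 ≡ 6 (mod 7).
    Then x = 0 + 3·6 = 18, valid modulo lcm(3, 7) = 21: x ≡ 18 (mod 21).
  Combine with x ≡ 4 (mod 11): since gcd(21, 11) = 1, we get a unique residue mod 231.
    Write x = 18 + 21·t and substitute into x ≡ 4 (mod 11): 21·t ≡ 4 − 18 = -14 (mod 11).
    Reduce coefficients mod 11: 10·t ≡ 8 (mod 11).
    The inverse of 10 mod 11 is 10 (since 10·10 = 100 = 9·11 + 1), so t ≡ 10·8 = 80 ≡ 3 (mod 11).
    Then x = 18 + 21·3 = 81, valid modulo lcm(21, 11) = 231: x ≡ 81 (mod 231).
Verify: 81 mod 3 = 0 ✓, 81 mod 7 = 4 ✓, 81 mod 11 = 4 ✓.

x ≡ 81 (mod 231).


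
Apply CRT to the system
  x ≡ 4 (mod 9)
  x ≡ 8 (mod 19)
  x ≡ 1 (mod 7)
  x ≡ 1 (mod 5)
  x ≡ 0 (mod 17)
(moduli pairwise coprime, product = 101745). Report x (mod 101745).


Product of moduli M = 9 · 19 · 7 · 5 · 17 = 101745.
Merge one congruence at a time:
  Start: x ≡ 4 (mod 9).
  Combine with x ≡ 8 (mod 19); new modulus lcm = 171.
    Write x = 4 + 9·t and substitute into x ≡ 8 (mod 19): 9·t ≡ 8 − 4 = 4 (mod 19).
    The inverse of 9 mod 19 is 17 (since 9·17 = 153 = 8·19 + 1), so t ≡ 17·4 = 68 ≡ 11 (mod 19).
    Then x = 4 + 9·11 = 103, valid modulo lcm(9, 19) = 171: x ≡ 103 (mod 171).
  Combine with x ≡ 1 (mod 7); new modulus lcm = 1197.
    Write x = 103 + 171·t and substitute into x ≡ 1 (mod 7): 171·t ≡ 1 − 103 = -102 (mod 7).
    Reduce coefficients mod 7: 3·t ≡ 3 (mod 7).
    The inverse of 3 mod 7 is 5 (since 3·5 = 15 = 2·7 + 1), so t ≡ 5·3 = 15 ≡ 1 (mod 7).
    Then x = 103 + 171·1 = 274, valid modulo lcm(171, 7) = 1197: x ≡ 274 (mod 1197).
  Combine with x ≡ 1 (mod 5); new modulus lcm = 5985.
    Write x = 274 + 1197·t and substitute into x ≡ 1 (mod 5): 1197·t ≡ 1 − 274 = -273 (mod 5).
    Reduce coefficients mod 5: 2·t ≡ 2 (mod 5).
    The inverse of 2 mod 5 is 3 (since 2·3 = 6 = 1·5 + 1), so t ≡ 3·2 = 6 ≡ 1 (mod 5).
    Then x = 274 + 1197·1 = 1471, valid modulo lcm(1197, 5) = 5985: x ≡ 1471 (mod 5985).
  Combine with x ≡ 0 (mod 17); new modulus lcm = 101745.
    Write x = 1471 + 5985·t and substitute into x ≡ 0 (mod 17): 5985·t ≡ 0 − 1471 = -1471 (mod 17).
    Reduce coefficients mod 17: 1·t ≡ 8 (mod 17).
    So t ≡ 8 (mod 17).
    Then x = 1471 + 5985·8 = 49351, valid modulo lcm(5985, 17) = 101745: x ≡ 49351 (mod 101745).
Verify against each original: 49351 mod 9 = 4, 49351 mod 19 = 8, 49351 mod 7 = 1, 49351 mod 5 = 1, 49351 mod 17 = 0.

x ≡ 49351 (mod 101745).
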